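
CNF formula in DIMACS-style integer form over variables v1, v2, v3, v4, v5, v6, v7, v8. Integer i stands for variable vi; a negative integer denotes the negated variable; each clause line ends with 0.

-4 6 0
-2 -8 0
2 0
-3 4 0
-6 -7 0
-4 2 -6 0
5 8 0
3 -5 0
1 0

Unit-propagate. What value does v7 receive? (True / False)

(v2) is a unit clause: v2 = True.
(~v8 \/ ~v2) with v2 = True leaves only ~v8, so v8 = False.
(v5 \/ v8) with v8 = False leaves only v5, so v5 = True.
(v3 \/ ~v5) with v5 = True leaves only v3, so v3 = True.
In (~v3 \/ v4), ~v3 is now false; v4 must hold, so v4 = True.
(v6 \/ ~v4) with v4 = True leaves only v6, so v6 = True.
In (~v7 \/ ~v6), ~v6 is now false; ~v7 must hold, so v7 = False.

False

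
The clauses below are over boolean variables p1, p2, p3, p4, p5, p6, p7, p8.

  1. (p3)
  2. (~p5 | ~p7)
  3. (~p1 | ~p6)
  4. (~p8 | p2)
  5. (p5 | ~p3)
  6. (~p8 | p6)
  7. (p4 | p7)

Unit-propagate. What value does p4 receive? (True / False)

(p3) is a unit clause: p3 = True.
From (p5 | ~p3) and p3 = True: p5 = True.
(~p7 | ~p5): since p5 = True, the clause reduces to (~p7). p7 = False.
(p4 | p7): since p7 = False, the clause reduces to (p4). p4 = True.

True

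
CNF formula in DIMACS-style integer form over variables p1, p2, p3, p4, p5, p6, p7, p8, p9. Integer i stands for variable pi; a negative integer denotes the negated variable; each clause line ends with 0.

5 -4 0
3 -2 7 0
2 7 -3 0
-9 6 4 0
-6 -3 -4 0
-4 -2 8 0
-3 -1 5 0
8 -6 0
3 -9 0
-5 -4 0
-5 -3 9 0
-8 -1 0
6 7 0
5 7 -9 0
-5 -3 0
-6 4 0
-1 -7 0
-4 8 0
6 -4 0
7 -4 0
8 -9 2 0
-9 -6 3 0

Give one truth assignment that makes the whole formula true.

p1 = False, p2 = True, p3 = False, p4 = False, p5 = False, p6 = False, p7 = True, p8 = True, p9 = False

Pure literal: p1 appears only negated; assign p1 = False.
Try p2 = True.
The remaining clauses are satisfied by p3 = False, p4 = False, p5 = False, p6 = False, p7 = True, p8 = True, p9 = False.
Every clause has at least one true literal under this assignment.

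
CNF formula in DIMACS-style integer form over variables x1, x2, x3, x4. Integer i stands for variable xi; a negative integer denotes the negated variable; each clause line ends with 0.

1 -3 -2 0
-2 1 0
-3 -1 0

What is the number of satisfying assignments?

Split on x1, then x2.
  x1=1, x2=1: remaining (x3,x4) ∈ {(0,0); (0,1)} — 2.
  x1=1, x2=0: remaining (x3,x4) ∈ {(0,0); (0,1)} — 2.
  x1=0, x2=1: a clause becomes empty — 0.
  x1=0, x2=0: remaining (x3,x4) ∈ {(0,0); (0,1); (1,0); (1,1)} — 4.
Total: 2 + 2 + 0 + 4 = 8.

8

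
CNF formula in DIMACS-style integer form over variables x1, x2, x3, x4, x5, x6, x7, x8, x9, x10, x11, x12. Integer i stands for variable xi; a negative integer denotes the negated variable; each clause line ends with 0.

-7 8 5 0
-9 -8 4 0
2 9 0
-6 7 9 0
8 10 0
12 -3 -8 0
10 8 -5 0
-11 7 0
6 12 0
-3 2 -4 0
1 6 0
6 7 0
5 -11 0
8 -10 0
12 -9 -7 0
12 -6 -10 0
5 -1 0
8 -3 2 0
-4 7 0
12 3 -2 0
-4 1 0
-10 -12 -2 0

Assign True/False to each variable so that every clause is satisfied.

Try x1 = True.
  then x5 is forced to True.
Try x2 = False.
  then x9 is forced to True.
The remaining clauses are satisfied by x3 = False, x4 = True, x6 = False, x7 = True, x8 = True, x10 = True, x11 = True, x12 = True.

x1 = 1, x2 = 0, x3 = 0, x4 = 1, x5 = 1, x6 = 0, x7 = 1, x8 = 1, x9 = 1, x10 = 1, x11 = 1, x12 = 1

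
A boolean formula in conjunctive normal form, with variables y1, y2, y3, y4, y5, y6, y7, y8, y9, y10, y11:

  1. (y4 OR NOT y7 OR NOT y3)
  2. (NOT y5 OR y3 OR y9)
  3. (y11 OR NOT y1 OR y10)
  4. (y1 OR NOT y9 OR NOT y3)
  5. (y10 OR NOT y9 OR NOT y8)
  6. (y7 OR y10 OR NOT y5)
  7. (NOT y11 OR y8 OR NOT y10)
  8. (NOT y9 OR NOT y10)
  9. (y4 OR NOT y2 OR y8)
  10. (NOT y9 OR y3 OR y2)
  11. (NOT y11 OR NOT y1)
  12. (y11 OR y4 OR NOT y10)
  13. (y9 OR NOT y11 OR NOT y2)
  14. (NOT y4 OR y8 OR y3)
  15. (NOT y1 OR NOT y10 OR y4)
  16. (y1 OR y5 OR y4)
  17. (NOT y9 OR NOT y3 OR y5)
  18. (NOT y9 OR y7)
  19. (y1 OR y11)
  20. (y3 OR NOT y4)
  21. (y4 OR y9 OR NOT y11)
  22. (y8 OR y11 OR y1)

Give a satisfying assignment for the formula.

y1=True, y2=True, y3=True, y4=True, y5=False, y6=False, y7=True, y8=False, y9=False, y10=True, y11=False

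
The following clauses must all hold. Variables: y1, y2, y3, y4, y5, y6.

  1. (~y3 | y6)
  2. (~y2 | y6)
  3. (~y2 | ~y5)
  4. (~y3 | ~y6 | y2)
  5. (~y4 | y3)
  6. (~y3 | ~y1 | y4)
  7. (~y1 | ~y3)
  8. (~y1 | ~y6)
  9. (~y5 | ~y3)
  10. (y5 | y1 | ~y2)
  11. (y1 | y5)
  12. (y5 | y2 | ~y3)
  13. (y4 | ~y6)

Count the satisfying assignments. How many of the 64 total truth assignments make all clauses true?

3

Satisfying assignments:
  y1=0 y2=0 y3=0 y4=0 y5=1 y6=0
  y1=1 y2=0 y3=0 y4=0 y5=0 y6=0
  y1=1 y2=0 y3=0 y4=0 y5=1 y6=0
That's 3 in total.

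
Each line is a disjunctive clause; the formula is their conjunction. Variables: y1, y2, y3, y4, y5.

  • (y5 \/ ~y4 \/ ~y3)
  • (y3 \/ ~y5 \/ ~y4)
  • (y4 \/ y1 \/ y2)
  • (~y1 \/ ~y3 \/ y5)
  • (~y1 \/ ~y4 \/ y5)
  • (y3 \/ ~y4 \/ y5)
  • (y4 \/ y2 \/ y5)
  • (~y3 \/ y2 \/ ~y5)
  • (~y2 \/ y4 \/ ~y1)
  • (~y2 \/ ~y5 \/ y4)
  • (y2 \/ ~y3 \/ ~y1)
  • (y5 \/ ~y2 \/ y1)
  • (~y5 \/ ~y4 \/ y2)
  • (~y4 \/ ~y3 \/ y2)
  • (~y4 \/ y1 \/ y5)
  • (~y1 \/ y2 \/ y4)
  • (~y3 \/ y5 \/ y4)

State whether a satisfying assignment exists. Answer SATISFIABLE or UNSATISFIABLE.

SATISFIABLE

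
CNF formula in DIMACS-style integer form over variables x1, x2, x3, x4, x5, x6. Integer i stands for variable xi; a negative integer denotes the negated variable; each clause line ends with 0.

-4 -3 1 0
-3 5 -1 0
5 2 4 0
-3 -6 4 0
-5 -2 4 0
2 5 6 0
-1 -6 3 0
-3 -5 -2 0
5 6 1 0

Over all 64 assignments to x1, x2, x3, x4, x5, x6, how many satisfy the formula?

Case analysis on x5 and x3:
  x5=1, x3=1: remaining (x1,x2,x4,x6) ∈ {(0,0,0,0); (1,0,0,0); (1,0,1,0); (1,0,1,1)} — 4.
  x5=1, x3=0: 9 of the 16 assignments to (x1,x2,x4,x6) work.
  x5=0, x3=1: a clause becomes empty — 0.
  x5=0, x3=0: 5 of the 16 assignments to (x1,x2,x4,x6) work.
Total: 4 + 9 + 0 + 5 = 18.

18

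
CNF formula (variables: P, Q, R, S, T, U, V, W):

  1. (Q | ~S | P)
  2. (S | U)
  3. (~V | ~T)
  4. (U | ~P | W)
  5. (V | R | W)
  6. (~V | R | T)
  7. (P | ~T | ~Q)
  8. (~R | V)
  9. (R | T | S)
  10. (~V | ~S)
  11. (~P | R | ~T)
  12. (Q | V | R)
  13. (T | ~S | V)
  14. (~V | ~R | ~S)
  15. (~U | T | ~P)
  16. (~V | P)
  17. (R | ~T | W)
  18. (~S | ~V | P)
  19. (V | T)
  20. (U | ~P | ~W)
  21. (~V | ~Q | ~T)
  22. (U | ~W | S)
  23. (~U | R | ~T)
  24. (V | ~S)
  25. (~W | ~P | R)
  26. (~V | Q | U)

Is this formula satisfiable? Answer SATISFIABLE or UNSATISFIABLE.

V = True:
  propagation gives T=False, R=True, S=False, U=True; an empty clause results — contradiction.
V = False:
  propagation gives R=False, W=True, Q=True, T=True; an empty clause results — contradiction.
Every branch closes, so no satisfying assignment exists.

UNSATISFIABLE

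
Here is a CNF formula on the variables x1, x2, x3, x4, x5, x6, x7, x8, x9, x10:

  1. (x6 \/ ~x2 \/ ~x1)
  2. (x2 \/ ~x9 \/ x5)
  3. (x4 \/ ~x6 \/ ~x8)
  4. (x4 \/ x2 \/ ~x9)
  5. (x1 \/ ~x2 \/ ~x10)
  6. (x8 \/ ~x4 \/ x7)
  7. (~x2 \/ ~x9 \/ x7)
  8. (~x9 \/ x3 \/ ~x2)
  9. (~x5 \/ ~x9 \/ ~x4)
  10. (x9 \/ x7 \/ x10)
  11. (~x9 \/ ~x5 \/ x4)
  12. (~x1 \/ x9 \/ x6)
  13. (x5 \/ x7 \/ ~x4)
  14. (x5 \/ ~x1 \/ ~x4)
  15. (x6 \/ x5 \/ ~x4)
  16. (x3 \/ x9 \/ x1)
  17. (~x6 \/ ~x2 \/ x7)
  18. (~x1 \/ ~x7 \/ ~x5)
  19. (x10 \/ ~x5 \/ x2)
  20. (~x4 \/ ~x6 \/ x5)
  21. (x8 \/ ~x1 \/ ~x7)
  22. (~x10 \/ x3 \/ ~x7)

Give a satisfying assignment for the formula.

x1=False, x2=True, x3=True, x4=False, x5=False, x6=True, x7=True, x8=False, x9=True, x10=False

Pure literal: x3 appears only positively; assign x3 = True.
Try x1 = False.
Set x2 = True and propagate.
  then x10 is forced to False.
For the remaining variables, x4 = False, x5 = False, x6 = True, x7 = True, x8 = False, x9 = True works.
Every clause has at least one true literal under this assignment.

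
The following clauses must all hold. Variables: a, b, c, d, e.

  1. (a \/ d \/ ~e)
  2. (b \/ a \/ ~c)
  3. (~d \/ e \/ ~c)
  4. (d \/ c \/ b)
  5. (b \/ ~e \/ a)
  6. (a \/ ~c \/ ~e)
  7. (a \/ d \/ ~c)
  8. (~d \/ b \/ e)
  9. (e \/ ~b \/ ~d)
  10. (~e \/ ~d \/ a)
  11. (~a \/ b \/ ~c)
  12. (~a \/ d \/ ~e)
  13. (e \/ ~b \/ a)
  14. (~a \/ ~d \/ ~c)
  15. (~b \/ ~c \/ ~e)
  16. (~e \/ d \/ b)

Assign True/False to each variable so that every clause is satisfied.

a = True, b = True, c = True, d = False, e = False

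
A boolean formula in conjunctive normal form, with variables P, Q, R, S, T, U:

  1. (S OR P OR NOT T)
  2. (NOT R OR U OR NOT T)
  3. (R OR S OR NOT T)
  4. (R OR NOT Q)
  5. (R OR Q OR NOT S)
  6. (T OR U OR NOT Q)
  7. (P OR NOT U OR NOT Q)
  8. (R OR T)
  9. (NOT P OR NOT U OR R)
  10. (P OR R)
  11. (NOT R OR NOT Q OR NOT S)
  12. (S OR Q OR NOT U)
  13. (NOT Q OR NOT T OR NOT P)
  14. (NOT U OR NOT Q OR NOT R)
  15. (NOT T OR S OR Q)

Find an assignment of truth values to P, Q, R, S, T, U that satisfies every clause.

P=1, Q=0, R=1, S=1, T=0, U=0

Set P = True and propagate.
For the remaining variables, Q = False, R = True, S = True, T = False, U = False works.
Every clause has at least one true literal under this assignment.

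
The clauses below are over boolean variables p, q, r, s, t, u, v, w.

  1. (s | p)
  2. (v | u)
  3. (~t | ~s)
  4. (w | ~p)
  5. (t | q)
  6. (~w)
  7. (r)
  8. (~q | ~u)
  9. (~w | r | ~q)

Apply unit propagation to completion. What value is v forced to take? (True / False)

(~w) stands alone — w = False.
In (~p | w), w is now false; ~p must hold, so p = False.
(s | p) with p = False leaves only s, so s = True.
(~s | ~t): since s = True, the clause reduces to (~t). t = False.
From (t | q) and t = False: q = True.
(r) is a unit clause: r = True.
(~q | ~u) with q = True leaves only ~u, so u = False.
From (v | u) and u = False: v = True.

True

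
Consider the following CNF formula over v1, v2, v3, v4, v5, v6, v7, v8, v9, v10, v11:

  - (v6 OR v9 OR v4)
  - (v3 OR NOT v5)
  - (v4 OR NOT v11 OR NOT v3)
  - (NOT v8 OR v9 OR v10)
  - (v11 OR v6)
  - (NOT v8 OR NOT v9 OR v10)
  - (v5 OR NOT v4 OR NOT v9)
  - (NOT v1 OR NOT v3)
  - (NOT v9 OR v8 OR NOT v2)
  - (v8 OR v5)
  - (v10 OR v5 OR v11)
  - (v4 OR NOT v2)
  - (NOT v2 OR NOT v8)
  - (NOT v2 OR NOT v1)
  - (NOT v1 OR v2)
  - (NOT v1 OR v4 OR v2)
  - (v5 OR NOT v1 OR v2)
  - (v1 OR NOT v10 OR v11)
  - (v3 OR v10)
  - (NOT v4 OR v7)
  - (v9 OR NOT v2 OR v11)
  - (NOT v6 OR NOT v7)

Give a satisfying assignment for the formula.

Branch on v1: take v1 = False.
For the remaining variables, v2 = True, v3 = True, v4 = True, v5 = True, v6 = False, v7 = True, v8 = False, v9 = False, v10 = False, v11 = True works.

v1=F  v2=T  v3=T  v4=T  v5=T  v6=F  v7=T  v8=F  v9=F  v10=F  v11=T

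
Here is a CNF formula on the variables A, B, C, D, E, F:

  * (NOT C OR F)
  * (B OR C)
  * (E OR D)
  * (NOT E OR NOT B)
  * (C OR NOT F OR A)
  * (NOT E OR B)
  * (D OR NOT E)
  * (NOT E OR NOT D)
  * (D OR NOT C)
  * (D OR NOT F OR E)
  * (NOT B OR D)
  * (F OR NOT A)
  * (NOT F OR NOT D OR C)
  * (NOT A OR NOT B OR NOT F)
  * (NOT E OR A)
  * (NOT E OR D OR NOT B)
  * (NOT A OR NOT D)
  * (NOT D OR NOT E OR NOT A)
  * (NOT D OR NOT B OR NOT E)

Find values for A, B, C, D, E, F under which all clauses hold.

A = False, B = True, C = True, D = True, E = False, F = True

Check each clause:
  1. (F OR NOT C) — F is true.
  2. (C OR B) — B is true.
  3. (E OR D) — D is true.
  4. (NOT E OR NOT B) — NOT E is true.
  5. (A OR C OR NOT F) — C is true.
  6. (NOT E OR B) — B is true.
  7. (D OR NOT E) — NOT E is true.
  8. (NOT D OR NOT E) — NOT E is true.
  9. (D OR NOT C) — D is true.
  10. (D OR NOT F OR E) — D is true.
  11. (D OR NOT B) — D is true.
  12. (F OR NOT A) — NOT A is true.
  13. (C OR NOT D OR NOT F) — C is true.
  14. (NOT B OR NOT A OR NOT F) — NOT A is true.
  15. (A OR NOT E) — NOT E is true.
  16. (D OR NOT B OR NOT E) — NOT E is true.
  17. (NOT D OR NOT A) — NOT A is true.
  18. (NOT A OR NOT D OR NOT E) — NOT E is true.
  19. (NOT B OR NOT E OR NOT D) — NOT E is true.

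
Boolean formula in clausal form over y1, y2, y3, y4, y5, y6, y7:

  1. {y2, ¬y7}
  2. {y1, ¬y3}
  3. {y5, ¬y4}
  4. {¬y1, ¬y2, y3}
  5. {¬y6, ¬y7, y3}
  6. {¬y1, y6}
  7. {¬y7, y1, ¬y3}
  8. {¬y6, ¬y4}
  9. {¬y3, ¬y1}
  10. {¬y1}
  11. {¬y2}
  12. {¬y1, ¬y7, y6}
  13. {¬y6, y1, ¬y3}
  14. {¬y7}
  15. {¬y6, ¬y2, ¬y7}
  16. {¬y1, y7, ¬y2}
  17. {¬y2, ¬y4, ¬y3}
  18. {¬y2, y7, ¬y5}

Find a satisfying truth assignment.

y1=F, y2=F, y3=F, y4=F, y5=T, y6=F, y7=F

Unit propagation: (¬y1) forces y1 = False.
(¬y3) is a unit clause, so y3 = False.
Unit propagation: (¬y2) forces y2 = False.
The clause (¬y7) is unit: y7 must be False.
Pure literal: y4 appears only negated; assign y4 = False.
Pure literal: y5 appears only positively; assign y5 = True.
y6 is now unconstrained; take y6 = False.
Check each clause:
  1. {¬y7, y2} — ¬y7 is true.
  2. {¬y3, y1} — ¬y3 is true.
  3. {y5, ¬y4} — ¬y4 is true.
  4. {¬y1, y3, ¬y2} — ¬y1 is true.
  5. {y3, ¬y6, ¬y7} — ¬y7 is true.
  6. {¬y1, y6} — ¬y1 is true.
  7. {y1, ¬y7, ¬y3} — ¬y3 is true.
  8. {¬y4, ¬y6} — ¬y6 is true.
  9. {¬y1, ¬y3} — ¬y3 is true.
  10. {¬y1} — ¬y1 is true.
  11. {¬y2} — ¬y2 is true.
  12. {¬y7, ¬y1, y6} — ¬y7 is true.
  13. {¬y6, y1, ¬y3} — ¬y6 is true.
  14. {¬y7} — ¬y7 is true.
  15. {¬y6, ¬y2, ¬y7} — ¬y7 is true.
  16. {¬y1, y7, ¬y2} — ¬y1 is true.
  17. {¬y2, ¬y4, ¬y3} — ¬y4 is true.
  18. {y7, ¬y2, ¬y5} — ¬y2 is true.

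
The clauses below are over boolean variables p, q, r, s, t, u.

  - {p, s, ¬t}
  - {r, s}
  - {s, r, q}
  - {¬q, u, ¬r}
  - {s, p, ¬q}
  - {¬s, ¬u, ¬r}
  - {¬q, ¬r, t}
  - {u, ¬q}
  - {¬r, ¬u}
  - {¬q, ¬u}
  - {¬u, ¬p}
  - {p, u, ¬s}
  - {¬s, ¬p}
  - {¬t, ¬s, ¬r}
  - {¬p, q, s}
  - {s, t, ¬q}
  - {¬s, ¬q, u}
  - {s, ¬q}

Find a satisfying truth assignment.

p = False  q = False  r = True  s = False  t = False  u = False

Set p = False and propagate.
Try q = False.
Branch on r: take r = True.
  then u is forced to False.
  then s is forced to False.
  then t is forced to False.
Every clause has at least one true literal under this assignment.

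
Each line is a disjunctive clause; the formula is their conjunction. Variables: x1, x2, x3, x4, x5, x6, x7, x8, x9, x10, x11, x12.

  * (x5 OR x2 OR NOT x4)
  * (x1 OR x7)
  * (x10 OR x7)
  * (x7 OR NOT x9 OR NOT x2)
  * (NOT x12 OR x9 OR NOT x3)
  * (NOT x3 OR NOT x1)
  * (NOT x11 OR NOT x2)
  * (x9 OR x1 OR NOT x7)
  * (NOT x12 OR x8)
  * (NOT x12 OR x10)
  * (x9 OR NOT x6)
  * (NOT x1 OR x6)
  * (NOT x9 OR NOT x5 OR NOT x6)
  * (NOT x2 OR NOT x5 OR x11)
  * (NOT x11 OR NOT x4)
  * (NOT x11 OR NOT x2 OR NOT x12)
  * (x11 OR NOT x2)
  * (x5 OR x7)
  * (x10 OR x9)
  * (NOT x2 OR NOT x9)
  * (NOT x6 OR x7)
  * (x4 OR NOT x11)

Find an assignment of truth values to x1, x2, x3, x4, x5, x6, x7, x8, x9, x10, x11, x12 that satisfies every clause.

x1 = 0, x2 = 0, x3 = 0, x4 = 0, x5 = 1, x6 = 0, x7 = 1, x8 = 0, x9 = 1, x10 = 0, x11 = 0, x12 = 0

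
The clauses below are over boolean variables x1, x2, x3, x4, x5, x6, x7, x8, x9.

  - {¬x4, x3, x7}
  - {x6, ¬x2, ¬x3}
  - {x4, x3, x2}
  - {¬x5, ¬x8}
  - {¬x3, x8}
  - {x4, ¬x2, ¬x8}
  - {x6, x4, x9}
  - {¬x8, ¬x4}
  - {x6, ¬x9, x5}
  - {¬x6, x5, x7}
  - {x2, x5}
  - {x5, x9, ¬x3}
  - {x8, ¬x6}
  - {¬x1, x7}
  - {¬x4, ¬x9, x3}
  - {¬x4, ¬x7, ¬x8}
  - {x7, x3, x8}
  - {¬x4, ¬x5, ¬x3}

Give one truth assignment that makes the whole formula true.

x1=True, x2=True, x3=False, x4=True, x5=False, x6=False, x7=True, x8=False, x9=False

Check each clause:
  1. {x3, x7, ¬x4} — x7 is true.
  2. {x6, ¬x2, ¬x3} — ¬x3 is true.
  3. {x3, x4, x2} — x2 is true.
  4. {¬x5, ¬x8} — ¬x8 is true.
  5. {x8, ¬x3} — ¬x3 is true.
  6. {x4, ¬x8, ¬x2} — ¬x8 is true.
  7. {x9, x4, x6} — x4 is true.
  8. {¬x8, ¬x4} — ¬x8 is true.
  9. {x6, ¬x9, x5} — ¬x9 is true.
  10. {x7, x5, ¬x6} — ¬x6 is true.
  11. {x5, x2} — x2 is true.
  12. {¬x3, x9, x5} — ¬x3 is true.
  13. {x8, ¬x6} — ¬x6 is true.
  14. {¬x1, x7} — x7 is true.
  15. {¬x9, x3, ¬x4} — ¬x9 is true.
  16. {¬x8, ¬x4, ¬x7} — ¬x8 is true.
  17. {x3, x8, x7} — x7 is true.
  18. {¬x3, ¬x5, ¬x4} — ¬x5 is true.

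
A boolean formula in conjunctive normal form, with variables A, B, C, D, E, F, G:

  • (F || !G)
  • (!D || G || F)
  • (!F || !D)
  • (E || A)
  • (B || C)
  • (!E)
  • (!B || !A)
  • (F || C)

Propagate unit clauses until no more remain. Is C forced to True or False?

(!E) is a unit clause: E = False.
From (E || A) and E = False: A = True.
(!B || !A) with A = True leaves only !B, so B = False.
(B || C) with B = False leaves only C, so C = True.

True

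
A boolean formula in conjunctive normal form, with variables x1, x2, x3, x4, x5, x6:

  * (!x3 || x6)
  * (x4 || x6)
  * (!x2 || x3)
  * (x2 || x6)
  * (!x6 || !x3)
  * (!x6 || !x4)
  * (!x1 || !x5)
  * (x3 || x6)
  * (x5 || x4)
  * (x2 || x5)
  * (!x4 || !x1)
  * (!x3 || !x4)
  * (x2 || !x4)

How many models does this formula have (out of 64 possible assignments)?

1

The models are:
  x1=0 x2=0 x3=0 x4=0 x5=1 x6=1
Count: 1.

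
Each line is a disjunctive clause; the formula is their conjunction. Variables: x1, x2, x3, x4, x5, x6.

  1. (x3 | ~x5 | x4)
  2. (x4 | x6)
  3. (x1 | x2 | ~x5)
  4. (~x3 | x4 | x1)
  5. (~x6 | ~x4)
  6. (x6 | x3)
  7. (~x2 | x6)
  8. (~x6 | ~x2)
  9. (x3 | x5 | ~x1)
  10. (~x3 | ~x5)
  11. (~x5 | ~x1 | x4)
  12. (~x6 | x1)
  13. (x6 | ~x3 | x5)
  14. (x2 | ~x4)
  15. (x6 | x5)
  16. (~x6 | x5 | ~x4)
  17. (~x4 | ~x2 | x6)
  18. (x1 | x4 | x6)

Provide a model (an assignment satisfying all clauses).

x1=True, x2=False, x3=True, x4=False, x5=False, x6=True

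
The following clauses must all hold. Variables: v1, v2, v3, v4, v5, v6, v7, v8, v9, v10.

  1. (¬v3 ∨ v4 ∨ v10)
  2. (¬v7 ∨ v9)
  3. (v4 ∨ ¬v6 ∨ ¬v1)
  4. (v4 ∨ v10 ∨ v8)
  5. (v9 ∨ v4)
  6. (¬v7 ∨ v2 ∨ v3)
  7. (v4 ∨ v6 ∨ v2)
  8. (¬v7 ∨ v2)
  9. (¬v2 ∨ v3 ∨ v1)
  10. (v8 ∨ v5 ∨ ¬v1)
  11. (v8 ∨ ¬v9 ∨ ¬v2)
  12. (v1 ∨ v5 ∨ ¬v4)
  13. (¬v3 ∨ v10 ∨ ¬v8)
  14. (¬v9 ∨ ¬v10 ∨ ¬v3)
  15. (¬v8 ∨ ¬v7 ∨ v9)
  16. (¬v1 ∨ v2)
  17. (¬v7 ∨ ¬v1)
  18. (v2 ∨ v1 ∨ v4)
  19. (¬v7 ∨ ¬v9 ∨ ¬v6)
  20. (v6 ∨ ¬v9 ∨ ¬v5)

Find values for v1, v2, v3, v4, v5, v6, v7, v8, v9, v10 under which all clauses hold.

v7 occurs only negated in the remaining clauses — set v7 = False.
Branch on v1: take v1 = False.
The remaining clauses are satisfied by v2 = False, v3 = True, v4 = True, v5 = True, v6 = True, v8 = False, v9 = False, v10 = True.

v1=0  v2=0  v3=1  v4=1  v5=1  v6=1  v7=0  v8=0  v9=0  v10=1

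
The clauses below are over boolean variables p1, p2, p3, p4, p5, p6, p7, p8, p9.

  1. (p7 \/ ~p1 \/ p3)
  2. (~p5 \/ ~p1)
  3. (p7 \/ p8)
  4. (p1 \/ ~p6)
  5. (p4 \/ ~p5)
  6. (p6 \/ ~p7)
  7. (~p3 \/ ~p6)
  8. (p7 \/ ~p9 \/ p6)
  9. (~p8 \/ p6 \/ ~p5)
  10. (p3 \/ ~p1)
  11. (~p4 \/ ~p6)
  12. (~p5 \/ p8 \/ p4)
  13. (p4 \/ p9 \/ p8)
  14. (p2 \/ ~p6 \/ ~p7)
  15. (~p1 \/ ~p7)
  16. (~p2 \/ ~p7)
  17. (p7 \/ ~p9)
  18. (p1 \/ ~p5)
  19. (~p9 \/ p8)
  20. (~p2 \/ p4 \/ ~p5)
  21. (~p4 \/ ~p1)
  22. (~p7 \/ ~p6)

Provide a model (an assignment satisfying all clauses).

p1=False, p2=True, p3=True, p4=True, p5=False, p6=False, p7=False, p8=True, p9=False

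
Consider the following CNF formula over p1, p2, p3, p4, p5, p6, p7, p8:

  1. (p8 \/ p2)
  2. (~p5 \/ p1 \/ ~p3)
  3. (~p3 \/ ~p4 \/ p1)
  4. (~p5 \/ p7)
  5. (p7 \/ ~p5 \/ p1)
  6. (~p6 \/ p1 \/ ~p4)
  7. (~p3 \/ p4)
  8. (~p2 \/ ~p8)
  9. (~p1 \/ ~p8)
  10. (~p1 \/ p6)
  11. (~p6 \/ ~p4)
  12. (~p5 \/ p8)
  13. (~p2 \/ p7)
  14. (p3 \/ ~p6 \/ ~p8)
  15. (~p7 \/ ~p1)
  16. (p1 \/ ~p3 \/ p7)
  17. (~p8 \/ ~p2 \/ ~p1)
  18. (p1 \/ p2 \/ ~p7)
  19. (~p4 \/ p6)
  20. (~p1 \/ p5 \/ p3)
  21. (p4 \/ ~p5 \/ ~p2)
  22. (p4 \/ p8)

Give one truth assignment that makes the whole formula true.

p1 = F, p2 = F, p3 = F, p4 = F, p5 = F, p6 = F, p7 = F, p8 = T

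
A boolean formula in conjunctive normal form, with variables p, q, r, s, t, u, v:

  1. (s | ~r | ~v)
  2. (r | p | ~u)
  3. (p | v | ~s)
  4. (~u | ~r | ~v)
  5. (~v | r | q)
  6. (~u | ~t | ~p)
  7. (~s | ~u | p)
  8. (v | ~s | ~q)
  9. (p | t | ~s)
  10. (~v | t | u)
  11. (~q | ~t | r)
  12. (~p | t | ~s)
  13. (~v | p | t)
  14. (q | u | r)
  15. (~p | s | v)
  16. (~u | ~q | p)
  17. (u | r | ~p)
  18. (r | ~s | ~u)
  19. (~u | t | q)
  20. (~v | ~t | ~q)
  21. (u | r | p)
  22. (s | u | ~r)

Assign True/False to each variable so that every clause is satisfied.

p=True, q=True, r=False, s=False, t=False, u=True, v=True

Branch on p: take p = True.
Try q = True.
For the remaining variables, r = False, s = False, t = False, u = True, v = True works.
Every clause has at least one true literal under this assignment.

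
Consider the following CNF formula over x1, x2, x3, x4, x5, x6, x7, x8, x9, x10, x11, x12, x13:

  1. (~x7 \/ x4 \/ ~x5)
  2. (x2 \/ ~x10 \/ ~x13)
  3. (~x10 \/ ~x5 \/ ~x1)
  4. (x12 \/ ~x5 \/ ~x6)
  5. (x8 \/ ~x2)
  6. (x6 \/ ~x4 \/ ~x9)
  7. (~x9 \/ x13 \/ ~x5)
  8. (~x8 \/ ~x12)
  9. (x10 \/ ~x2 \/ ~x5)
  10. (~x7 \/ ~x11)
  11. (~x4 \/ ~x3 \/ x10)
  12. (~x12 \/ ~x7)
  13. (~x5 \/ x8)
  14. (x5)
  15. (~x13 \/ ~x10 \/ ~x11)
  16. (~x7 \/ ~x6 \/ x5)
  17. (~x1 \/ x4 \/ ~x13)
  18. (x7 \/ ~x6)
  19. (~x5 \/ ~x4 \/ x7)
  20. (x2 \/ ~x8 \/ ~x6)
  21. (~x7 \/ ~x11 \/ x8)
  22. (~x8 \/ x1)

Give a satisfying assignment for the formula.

x1 = True  x2 = False  x3 = False  x4 = True  x5 = True  x6 = False  x7 = True  x8 = True  x9 = False  x10 = False  x11 = False  x12 = False  x13 = False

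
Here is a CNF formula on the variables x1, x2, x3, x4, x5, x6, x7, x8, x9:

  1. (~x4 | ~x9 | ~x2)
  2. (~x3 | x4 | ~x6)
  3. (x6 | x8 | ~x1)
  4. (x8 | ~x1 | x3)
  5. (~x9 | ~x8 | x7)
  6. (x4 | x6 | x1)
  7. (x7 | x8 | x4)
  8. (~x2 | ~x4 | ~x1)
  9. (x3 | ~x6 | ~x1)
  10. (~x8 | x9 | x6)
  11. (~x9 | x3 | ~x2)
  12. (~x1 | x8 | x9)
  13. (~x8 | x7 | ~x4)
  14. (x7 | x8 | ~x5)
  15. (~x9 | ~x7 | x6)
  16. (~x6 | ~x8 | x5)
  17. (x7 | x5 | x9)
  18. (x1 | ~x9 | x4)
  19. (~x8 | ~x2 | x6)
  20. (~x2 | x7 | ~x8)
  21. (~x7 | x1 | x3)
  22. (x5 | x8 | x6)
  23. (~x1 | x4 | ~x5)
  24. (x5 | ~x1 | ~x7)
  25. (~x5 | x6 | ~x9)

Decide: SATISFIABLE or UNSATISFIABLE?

SATISFIABLE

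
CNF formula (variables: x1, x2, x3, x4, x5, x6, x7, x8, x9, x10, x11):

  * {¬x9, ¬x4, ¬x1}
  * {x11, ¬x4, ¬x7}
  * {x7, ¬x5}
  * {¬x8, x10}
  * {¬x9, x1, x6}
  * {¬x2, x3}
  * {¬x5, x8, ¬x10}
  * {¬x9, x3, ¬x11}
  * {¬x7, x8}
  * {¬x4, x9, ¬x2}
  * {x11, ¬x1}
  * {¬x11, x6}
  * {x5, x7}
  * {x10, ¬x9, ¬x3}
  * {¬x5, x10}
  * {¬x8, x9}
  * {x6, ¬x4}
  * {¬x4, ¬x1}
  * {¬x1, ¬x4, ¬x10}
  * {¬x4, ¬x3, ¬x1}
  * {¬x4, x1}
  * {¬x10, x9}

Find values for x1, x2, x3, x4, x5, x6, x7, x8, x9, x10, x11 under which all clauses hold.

x1 = F  x2 = F  x3 = T  x4 = F  x5 = T  x6 = T  x7 = T  x8 = T  x9 = T  x10 = T  x11 = F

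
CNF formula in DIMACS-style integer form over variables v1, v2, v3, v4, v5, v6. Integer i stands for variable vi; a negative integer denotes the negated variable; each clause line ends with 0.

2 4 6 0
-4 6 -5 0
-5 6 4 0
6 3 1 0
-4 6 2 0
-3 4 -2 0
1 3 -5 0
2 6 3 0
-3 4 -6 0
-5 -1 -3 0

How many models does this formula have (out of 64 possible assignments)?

22

Split on v6, then v3.
  v6=1, v3=1: v2 free; 3 ways for (v1,v4,v5) × 2^1 = 6.
  v6=1, v3=0: v2, v4 free; 3 ways for (v1,v5) × 2^2 = 12.
  v6=0, v3=1: remaining (v1,v2,v4,v5) ∈ {(0,1,1,0); (1,1,1,0)} — 2.
  v6=0, v3=0: remaining (v1,v2,v4,v5) ∈ {(1,1,0,0); (1,1,1,0)} — 2.
Total: 6 + 12 + 2 + 2 = 22.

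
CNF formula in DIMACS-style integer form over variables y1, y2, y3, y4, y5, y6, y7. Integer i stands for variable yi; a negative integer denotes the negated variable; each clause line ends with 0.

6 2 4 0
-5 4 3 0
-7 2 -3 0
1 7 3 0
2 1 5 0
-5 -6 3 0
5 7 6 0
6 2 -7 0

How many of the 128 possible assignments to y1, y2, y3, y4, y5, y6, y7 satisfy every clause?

Case analysis on y2 and y3:
  y2=T, y3=T: y1, y4 free; 7 ways for (y5,y6,y7) × 2^2 = 28.
  y2=T, y3=F: 13 of the 32 assignments to (y1,y4,y5,y6,y7) work.
  y2=F, y3=T: 8 of the 32 assignments to (y1,y4,y5,y6,y7) work.
  y2=F, y3=F: 5 of the 32 assignments to (y1,y4,y5,y6,y7) work.
Total: 28 + 13 + 8 + 5 = 54.

54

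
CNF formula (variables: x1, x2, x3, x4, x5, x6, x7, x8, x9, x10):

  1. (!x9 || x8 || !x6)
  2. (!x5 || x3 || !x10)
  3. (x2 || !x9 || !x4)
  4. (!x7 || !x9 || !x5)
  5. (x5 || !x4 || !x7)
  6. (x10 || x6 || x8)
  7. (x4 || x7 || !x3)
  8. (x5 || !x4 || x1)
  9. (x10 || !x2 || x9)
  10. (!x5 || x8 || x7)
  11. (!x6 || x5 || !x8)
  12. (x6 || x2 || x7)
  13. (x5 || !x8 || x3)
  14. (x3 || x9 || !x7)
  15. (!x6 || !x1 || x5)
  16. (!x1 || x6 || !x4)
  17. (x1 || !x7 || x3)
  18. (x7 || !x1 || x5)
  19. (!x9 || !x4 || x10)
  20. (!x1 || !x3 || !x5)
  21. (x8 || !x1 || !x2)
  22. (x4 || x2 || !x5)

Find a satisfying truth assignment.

Try x1 = False.
The remaining clauses are satisfied by x2 = True, x3 = True, x4 = False, x5 = False, x6 = False, x7 = True, x8 = True, x9 = True, x10 = False.

x1 = 0, x2 = 1, x3 = 1, x4 = 0, x5 = 0, x6 = 0, x7 = 1, x8 = 1, x9 = 1, x10 = 0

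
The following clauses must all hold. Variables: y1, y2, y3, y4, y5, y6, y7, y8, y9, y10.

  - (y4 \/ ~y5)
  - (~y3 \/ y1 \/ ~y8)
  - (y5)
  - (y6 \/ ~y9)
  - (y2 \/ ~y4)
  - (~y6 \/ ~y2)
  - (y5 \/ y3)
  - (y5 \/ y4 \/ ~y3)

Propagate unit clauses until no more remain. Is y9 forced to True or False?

Unit clause (y5) sets y5 = True.
(~y5 \/ y4) with y5 = True leaves only y4, so y4 = True.
(~y4 \/ y2): since y4 = True, the clause reduces to (y2). y2 = True.
In (~y6 \/ ~y2), ~y2 is now false; ~y6 must hold, so y6 = False.
From (y6 \/ ~y9) and y6 = False: y9 = False.

False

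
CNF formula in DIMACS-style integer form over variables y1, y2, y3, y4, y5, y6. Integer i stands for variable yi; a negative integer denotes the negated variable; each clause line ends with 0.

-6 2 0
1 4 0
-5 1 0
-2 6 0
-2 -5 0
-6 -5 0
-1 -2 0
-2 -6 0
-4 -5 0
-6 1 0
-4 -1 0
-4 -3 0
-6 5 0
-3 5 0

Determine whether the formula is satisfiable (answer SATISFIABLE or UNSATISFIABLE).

y3 occurs only negated in the remaining clauses — set y3 = False.
Set y1 = True and propagate.
  then y2 is forced to False.
  then y6 is forced to False.
  then y4 is forced to False.
y5 is now unconstrained; take y5 = True.
Every clause has at least one true literal under this assignment.
So y1=T, y2=F, y3=F, y4=F, y5=T, y6=F is a satisfying assignment.

SATISFIABLE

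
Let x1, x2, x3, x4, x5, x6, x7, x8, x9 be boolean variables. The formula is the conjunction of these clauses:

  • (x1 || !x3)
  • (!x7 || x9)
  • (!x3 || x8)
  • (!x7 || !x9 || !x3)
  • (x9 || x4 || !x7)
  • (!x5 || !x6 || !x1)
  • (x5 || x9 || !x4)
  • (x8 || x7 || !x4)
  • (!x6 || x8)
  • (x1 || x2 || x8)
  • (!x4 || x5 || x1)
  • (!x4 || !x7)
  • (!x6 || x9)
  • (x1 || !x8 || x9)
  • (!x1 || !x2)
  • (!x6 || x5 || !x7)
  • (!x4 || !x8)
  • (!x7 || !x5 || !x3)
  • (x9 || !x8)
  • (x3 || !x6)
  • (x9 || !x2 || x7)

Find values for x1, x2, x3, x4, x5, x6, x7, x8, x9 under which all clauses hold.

x6 occurs only negated in the remaining clauses — set x6 = False.
Branch on x1: take x1 = False.
  then x3 is forced to False.
Set x2 = True and propagate.
Try x4 = False.
The remaining clauses are satisfied by x5 = False, x7 = False, x8 = True, x9 = True.
Every clause has at least one true literal under this assignment.

x1=0, x2=1, x3=0, x4=0, x5=0, x6=0, x7=0, x8=1, x9=1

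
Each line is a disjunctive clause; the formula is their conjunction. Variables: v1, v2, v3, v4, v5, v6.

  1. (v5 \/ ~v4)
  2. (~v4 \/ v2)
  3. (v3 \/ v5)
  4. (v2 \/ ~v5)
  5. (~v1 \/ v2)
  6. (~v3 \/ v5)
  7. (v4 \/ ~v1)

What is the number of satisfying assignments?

Case analysis on v5 and v2:
  v5=1, v2=1: v3, v6 free; 3 ways for (v1,v4) × 2^2 = 12.
  v5=1, v2=0: a clause becomes empty — 0.
  v5=0, v2=1: a clause becomes empty — 0.
  v5=0, v2=0: a clause becomes empty — 0.
Total: 12 + 0 + 0 + 0 = 12.

12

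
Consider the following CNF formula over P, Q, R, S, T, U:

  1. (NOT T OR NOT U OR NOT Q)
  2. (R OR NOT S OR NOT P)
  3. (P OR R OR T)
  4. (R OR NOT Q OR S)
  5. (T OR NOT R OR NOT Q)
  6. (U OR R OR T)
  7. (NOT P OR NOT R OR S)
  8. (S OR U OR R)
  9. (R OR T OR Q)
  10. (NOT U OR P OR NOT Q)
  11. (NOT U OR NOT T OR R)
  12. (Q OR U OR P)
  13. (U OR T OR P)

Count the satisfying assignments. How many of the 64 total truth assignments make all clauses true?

Split on R, then T.
  R=T, T=T: 7 of the 16 assignments to (P,Q,S,U) work.
  R=T, T=F: remaining (P,Q,S,U) ∈ {(F,F,F,T); (F,F,T,T); (T,F,T,F); (T,F,T,T)} — 4.
  R=F, T=T: remaining (P,Q,S,U) ∈ {(F,T,T,F)} — 1.
  R=F, T=F: a clause becomes empty — 0.
Total: 7 + 4 + 1 + 0 = 12.

12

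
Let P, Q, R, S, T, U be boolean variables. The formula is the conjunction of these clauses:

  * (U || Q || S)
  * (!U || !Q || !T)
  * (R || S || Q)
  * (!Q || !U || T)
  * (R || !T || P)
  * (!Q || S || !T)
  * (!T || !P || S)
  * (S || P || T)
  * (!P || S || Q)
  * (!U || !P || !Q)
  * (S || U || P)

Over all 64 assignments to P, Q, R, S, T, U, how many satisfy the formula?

24

Split on Q, then S.
  Q=T, S=T: 7 of the 16 assignments to (P,R,T,U) work.
  Q=T, S=F: remaining (P,R,T,U) ∈ {(T,F,F,F); (T,T,F,F)} — 2.
  Q=F, S=T: U free; 7 ways for (P,R,T) × 2^1 = 14.
  Q=F, S=F: remaining (P,R,T,U) ∈ {(F,T,T,T)} — 1.
Total: 7 + 2 + 14 + 1 = 24.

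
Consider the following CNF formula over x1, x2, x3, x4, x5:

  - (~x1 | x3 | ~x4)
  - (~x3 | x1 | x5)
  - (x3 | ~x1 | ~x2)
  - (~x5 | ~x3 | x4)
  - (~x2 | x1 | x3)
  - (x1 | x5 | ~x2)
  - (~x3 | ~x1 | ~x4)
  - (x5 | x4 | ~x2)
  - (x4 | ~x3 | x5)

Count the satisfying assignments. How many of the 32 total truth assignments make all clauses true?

8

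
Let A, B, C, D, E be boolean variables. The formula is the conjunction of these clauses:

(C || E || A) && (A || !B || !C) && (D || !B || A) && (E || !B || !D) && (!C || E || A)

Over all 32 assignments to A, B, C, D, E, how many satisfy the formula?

19

Split on A, then B.
  A=T, B=T: C free; 3 ways for (D,E) × 2^1 = 6.
  A=T, B=F: C, D, E free → 2^3 = 8.
  A=F, B=T: remaining (C,D,E) ∈ {(F,T,T)} — 1.
  A=F, B=F: remaining (C,D,E) ∈ {(F,F,T); (F,T,T); (T,F,T); (T,T,T)} — 4.
Total: 6 + 8 + 1 + 4 = 19.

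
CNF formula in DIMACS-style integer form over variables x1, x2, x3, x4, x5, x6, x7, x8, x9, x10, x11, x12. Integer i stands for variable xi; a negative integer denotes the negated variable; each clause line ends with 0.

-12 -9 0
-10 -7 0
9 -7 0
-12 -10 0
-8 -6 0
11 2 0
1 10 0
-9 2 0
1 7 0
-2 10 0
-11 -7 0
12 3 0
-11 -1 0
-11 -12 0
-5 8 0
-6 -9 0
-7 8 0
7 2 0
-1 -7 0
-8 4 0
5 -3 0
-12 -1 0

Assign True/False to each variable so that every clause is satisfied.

x4 occurs only positively in the remaining clauses — set x4 = True.
x6 occurs only negated in the remaining clauses — set x6 = False.
Try x1 = True.
  then x11 is forced to False.
  then x2 is forced to True.
  then x10 is forced to True.
  then x7 is forced to False.
  then x12 is forced to False.
  then x3 is forced to True.
  then x5 is forced to True.
  then x8 is forced to True.
x9 is now unconstrained; take x9 = False.

x1 = 1, x2 = 1, x3 = 1, x4 = 1, x5 = 1, x6 = 0, x7 = 0, x8 = 1, x9 = 0, x10 = 1, x11 = 0, x12 = 0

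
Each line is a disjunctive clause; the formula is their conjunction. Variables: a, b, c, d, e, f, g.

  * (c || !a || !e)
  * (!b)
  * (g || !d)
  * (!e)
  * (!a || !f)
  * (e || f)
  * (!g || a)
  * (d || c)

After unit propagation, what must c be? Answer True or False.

True

(!b) is a unit clause: b = False.
(!e) stands alone — e = False.
(f || e) with e = False leaves only f, so f = True.
In (!a || !f), !f is now false; !a must hold, so a = False.
From (a || !g) and a = False: g = False.
From (g || !d) and g = False: d = False.
(d || c): since d = False, the clause reduces to (c). c = True.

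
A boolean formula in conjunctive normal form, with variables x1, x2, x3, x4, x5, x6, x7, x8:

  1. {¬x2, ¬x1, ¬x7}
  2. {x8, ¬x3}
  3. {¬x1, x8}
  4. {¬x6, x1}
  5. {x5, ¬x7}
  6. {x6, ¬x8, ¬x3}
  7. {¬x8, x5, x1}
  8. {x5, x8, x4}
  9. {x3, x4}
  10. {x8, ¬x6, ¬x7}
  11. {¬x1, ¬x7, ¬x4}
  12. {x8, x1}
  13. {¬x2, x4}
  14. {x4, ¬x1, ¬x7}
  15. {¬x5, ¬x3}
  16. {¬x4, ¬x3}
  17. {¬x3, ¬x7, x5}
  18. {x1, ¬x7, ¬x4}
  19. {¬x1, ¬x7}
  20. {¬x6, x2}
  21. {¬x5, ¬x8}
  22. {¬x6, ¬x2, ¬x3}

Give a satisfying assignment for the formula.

x1=T  x2=T  x3=F  x4=T  x5=F  x6=T  x7=F  x8=T

Pure literal: x7 appears only negated; assign x7 = False.
Branch on x1: take x1 = True.
  then x8 is forced to True.
  then x5 is forced to False.
The remaining clauses are satisfied by x2 = True, x3 = False, x4 = True, x6 = True.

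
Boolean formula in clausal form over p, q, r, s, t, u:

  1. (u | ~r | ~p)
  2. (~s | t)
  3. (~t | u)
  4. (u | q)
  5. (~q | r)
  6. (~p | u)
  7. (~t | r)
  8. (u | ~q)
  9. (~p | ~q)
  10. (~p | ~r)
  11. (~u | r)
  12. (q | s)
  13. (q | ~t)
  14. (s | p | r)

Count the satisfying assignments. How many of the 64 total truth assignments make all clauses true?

3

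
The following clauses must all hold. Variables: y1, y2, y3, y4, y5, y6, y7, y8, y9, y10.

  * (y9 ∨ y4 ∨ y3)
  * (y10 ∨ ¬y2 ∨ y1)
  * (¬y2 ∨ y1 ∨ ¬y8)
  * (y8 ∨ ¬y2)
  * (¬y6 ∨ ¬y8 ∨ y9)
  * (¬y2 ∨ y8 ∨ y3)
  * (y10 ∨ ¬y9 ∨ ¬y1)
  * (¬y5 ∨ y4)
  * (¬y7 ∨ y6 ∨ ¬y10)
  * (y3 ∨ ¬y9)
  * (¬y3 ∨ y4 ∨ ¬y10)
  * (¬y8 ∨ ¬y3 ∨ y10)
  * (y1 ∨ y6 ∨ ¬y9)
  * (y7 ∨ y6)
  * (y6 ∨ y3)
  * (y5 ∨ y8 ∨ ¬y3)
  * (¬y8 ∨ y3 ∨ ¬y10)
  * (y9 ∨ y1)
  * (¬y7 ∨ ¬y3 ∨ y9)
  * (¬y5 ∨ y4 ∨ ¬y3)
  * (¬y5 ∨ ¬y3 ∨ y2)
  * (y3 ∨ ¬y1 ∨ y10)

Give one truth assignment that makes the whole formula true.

y1=T  y2=T  y3=T  y4=T  y5=F  y6=T  y7=T  y8=T  y9=T  y10=T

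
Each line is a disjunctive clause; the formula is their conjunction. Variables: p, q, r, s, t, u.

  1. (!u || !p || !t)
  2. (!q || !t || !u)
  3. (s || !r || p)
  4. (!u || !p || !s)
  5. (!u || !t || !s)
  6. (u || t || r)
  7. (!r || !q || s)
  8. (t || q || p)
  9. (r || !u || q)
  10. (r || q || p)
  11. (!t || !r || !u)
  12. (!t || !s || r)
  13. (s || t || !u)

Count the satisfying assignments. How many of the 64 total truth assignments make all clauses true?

14

Split on t, then u.
  t=1, u=1: a clause becomes empty — 0.
  t=1, u=0: 8 of the 16 assignments to (p,q,r,s) work.
  t=0, u=1: remaining (p,q,r,s) ∈ {(0,1,0,1); (0,1,1,1)} — 2.
  t=0, u=0: remaining (p,q,r,s) ∈ {(0,1,1,1); (1,0,1,0); (1,0,1,1); (1,1,1,1)} — 4.
Total: 0 + 8 + 2 + 4 = 14.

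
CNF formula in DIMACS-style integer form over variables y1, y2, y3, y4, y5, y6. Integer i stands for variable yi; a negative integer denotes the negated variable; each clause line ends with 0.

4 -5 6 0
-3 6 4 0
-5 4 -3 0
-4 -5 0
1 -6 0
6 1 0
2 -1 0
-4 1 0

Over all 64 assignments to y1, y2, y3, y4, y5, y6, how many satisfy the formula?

8

Case analysis on y4 and y1:
  y4=T, y1=T: remaining (y2,y3,y5,y6) ∈ {(T,F,F,F); (T,F,F,T); (T,T,F,F); (T,T,F,T)} — 4.
  y4=T, y1=F: a clause becomes empty — 0.
  y4=F, y1=T: remaining (y2,y3,y5,y6) ∈ {(T,F,F,F); (T,F,F,T); (T,F,T,T); (T,T,F,T)} — 4.
  y4=F, y1=F: a clause becomes empty — 0.
Total: 4 + 0 + 4 + 0 = 8.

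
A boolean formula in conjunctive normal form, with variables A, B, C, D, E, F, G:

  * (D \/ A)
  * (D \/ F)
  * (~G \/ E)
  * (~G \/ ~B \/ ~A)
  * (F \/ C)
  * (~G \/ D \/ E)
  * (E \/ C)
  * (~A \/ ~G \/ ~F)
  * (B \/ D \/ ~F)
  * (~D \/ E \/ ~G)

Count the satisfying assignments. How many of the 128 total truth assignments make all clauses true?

30

Split on D, then G.
  D=1, G=1: 7 of the 32 assignments to (A,B,C,E,F) work.
  D=1, G=0: A, B free; 5 ways for (C,E,F) × 2^2 = 20.
  D=0, G=1: a clause becomes empty — 0.
  D=0, G=0: remaining (A,B,C,E,F) ∈ {(1,1,0,1,1); (1,1,1,0,1); (1,1,1,1,1)} — 3.
Total: 7 + 20 + 0 + 3 = 30.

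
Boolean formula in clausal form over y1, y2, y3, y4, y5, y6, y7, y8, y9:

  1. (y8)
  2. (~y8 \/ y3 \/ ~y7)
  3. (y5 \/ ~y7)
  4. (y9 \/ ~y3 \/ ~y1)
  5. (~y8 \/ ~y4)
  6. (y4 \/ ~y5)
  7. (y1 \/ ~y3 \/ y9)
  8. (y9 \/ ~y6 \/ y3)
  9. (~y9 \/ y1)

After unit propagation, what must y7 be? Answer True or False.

False

(y8) stands alone — y8 = True.
From (~y8 \/ ~y4) and y8 = True: y4 = False.
From (y4 \/ ~y5) and y4 = False: y5 = False.
From (y5 \/ ~y7) and y5 = False: y7 = False.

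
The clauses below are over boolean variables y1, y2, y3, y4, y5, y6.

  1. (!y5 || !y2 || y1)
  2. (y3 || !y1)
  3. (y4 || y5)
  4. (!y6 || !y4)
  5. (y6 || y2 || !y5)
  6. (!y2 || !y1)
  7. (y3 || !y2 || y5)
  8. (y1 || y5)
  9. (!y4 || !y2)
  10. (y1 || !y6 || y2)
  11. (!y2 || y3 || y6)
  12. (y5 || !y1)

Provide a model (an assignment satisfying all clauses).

y1=T  y2=F  y3=T  y4=F  y5=T  y6=T

Check each clause:
  1. (!y5 || !y2 || y1) — y1 is true.
  2. (!y1 || y3) — y3 is true.
  3. (y5 || y4) — y5 is true.
  4. (!y4 || !y6) — !y4 is true.
  5. (y2 || !y5 || y6) — y6 is true.
  6. (!y1 || !y2) — !y2 is true.
  7. (y3 || y5 || !y2) — y3 is true.
  8. (y5 || y1) — y1 is true.
  9. (!y4 || !y2) — !y4 is true.
  10. (!y6 || y2 || y1) — y1 is true.
  11. (y3 || y6 || !y2) — y3 is true.
  12. (!y1 || y5) — y5 is true.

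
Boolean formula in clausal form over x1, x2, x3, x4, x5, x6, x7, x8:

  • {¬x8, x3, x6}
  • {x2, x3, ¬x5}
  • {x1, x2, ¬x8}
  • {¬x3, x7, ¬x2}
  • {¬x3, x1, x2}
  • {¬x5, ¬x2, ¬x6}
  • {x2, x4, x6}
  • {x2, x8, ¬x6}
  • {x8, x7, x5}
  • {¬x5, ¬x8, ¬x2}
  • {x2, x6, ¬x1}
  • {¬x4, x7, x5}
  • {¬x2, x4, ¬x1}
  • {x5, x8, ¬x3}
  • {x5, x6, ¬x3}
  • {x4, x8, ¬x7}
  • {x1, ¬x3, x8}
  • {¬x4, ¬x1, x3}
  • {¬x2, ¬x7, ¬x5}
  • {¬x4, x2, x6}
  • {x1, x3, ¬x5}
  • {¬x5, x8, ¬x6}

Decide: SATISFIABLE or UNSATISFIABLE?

SATISFIABLE

Try x1 = True.
For the remaining variables, x2 = False, x3 = True, x4 = True, x5 = False, x6 = True, x7 = True, x8 = True works.
So x1=T, x2=F, x3=T, x4=T, x5=F, x6=T, x7=T, x8=T is a satisfying assignment.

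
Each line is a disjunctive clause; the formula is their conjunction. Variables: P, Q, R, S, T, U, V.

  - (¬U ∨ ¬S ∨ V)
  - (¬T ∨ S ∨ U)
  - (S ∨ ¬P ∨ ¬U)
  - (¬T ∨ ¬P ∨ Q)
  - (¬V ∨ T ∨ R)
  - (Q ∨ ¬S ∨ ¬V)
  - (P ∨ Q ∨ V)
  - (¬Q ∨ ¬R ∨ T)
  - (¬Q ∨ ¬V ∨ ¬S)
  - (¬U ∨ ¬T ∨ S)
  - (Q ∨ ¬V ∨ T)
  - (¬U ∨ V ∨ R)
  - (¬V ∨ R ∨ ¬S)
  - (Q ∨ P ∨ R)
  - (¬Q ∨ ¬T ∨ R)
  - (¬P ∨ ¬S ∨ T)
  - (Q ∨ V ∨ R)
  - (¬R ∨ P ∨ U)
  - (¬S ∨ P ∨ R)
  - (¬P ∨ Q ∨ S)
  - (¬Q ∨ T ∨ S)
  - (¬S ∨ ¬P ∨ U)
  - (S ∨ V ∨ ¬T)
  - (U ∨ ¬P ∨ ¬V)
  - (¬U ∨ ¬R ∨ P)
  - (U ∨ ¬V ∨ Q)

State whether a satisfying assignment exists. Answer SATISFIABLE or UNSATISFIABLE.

UNSATISFIABLE

S = True:
  V = True:
    propagation gives Q=True; an empty clause results — contradiction.
  V = False:
    propagation gives U=False, P=False, Q=True, R=False; an empty clause results — contradiction.
S = False:
  Q = True:
    propagation gives T=True, U=True; an empty clause results — contradiction.
  Q = False:
    propagation gives P=False, V=True, T=True, U=True; an empty clause results — contradiction.
Every branch closes, so no satisfying assignment exists.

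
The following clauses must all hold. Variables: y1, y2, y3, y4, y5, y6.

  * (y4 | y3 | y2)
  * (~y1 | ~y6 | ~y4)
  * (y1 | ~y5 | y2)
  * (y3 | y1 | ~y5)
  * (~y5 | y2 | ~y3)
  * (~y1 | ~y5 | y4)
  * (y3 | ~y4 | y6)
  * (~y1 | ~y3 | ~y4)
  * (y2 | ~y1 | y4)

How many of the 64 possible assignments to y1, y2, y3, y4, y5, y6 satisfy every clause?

Case analysis on y1 and y4:
  y1=1, y4=1: a clause becomes empty — 0.
  y1=1, y4=0: remaining (y2,y3,y5,y6) ∈ {(1,0,0,0); (1,0,0,1); (1,1,0,0); (1,1,0,1)} — 4.
  y1=0, y4=1: 8 of the 16 assignments to (y2,y3,y5,y6) work.
  y1=0, y4=0: y6 free; 4 ways for (y2,y3,y5) × 2^1 = 8.
Total: 0 + 4 + 8 + 8 = 20.

20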